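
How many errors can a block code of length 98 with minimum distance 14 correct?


Correction capability = floor((d-1)/2) = floor((14-1)/2) = 6

6 errors


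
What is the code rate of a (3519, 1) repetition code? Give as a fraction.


Rate = k/n = 1/3519

1/3519


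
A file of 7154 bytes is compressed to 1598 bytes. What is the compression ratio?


Ratio = original / compressed = 7154 / 1598 = 4.4768

4.4768


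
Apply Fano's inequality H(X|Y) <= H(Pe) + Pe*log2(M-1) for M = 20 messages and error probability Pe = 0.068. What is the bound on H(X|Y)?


H(Pe) = -Pe*log2(Pe) - (1-Pe)*log2(1-Pe) = -0.068*log2(0.068) - 0.932*log2(0.932) = 0.263726 + 0.094689 = 0.3584. Pe*log2(M-1) = 0.068*log2(19) = 0.288859. Bound = H(Pe) + Pe*log2(M-1) = 0.263726 + 0.094689 + 0.288859 = 0.6473

0.6473 bits


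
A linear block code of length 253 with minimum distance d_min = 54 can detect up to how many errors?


Detection capability = d_min - 1 = 54 - 1 = 53

53 errors


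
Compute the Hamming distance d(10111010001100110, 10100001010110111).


Count differing positions: . . . ^ ^ . ^ ^ . ^ ^ . ^ . . . ^ = 8 differences

8


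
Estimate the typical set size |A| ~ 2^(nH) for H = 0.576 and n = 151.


log2|A_typical| = nH = 151 * 0.576 = 86.976, so |A_typical| ~ 2^86.976 = 1.522e+26

1.522e+26


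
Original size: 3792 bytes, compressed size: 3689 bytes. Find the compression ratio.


Ratio = original / compressed = 3792 / 3689 = 1.0279

1.0279


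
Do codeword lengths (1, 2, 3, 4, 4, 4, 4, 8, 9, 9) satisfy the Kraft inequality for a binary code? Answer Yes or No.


Kraft sum = sum(2^(-l_i)) = 1.1328, need <= 1. Result: violated (a binary prefix-free code with these lengths cannot exist)

No


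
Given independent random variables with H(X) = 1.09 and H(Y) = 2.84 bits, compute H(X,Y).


For independent variables, H(X,Y) = H(X) + H(Y) = 1.09 + 2.84 = 3.93

3.93 bits


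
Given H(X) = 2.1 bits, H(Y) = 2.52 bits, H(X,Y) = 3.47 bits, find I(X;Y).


I(X;Y) = H(X) + H(Y) - H(X,Y) = 2.1 + 2.52 - 3.47 = 1.15

1.15 bits


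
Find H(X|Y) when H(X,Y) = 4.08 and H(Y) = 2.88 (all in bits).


H(X|Y) = H(X,Y) - H(Y) = 4.08 - 2.88 = 1.2

1.2 bits


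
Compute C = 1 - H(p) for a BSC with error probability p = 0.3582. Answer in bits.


H(p) = -p*log2(p) - (1-p)*log2(1-p) = -0.3582*log2(0.3582) - 0.6418*log2(0.6418) = 0.530552 + 0.410626 = 0.9412. C = 1 - H(p) = 1 - 0.9412 = 0.0588

0.0588 bits


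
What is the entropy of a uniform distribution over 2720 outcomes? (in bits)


H = log2(n) = log2(2720) = 11.4094

11.4094 bits


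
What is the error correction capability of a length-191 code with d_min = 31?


Correction capability = floor((d-1)/2) = floor((31-1)/2) = 15

15 errors


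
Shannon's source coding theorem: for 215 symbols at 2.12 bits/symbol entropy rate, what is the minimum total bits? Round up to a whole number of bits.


Minimum bits >= n * H = 215 * 2.12 = 455.8, rounded up to a whole number of bits = 456

456 bits


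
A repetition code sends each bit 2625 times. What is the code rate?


Rate = k/n = 1/2625

1/2625


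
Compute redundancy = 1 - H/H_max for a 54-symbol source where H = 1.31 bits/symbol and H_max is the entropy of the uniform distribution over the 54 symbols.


H_max = log2(K) = log2(54) = 5.7549 bits/symbol. Redundancy = 1 - H/H_max = 1 - 1.31/5.7549 = 1 - 0.2276 = 0.7724

0.7724


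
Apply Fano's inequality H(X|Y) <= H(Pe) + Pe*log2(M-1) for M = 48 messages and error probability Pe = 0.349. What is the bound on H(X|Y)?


H(Pe) = -Pe*log2(Pe) - (1-Pe)*log2(1-Pe) = -0.349*log2(0.349) - 0.651*log2(0.651) = 0.530027 + 0.403145 = 0.9332. Pe*log2(M-1) = 0.349*log2(47) = 1.938552. Bound = H(Pe) + Pe*log2(M-1) = 0.530027 + 0.403145 + 1.938552 = 2.8717

2.8717 bits


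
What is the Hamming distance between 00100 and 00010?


Count differing positions: . . ^ ^ . = 2 differences

2


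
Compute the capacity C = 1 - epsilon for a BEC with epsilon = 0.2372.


C = 1 - epsilon = 1 - 0.2372 = 0.7628

0.7628 bits


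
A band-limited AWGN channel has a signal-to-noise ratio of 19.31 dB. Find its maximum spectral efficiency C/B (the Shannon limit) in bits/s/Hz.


SNR_linear = 10^(19.31/10) = 85.31; C/B = log2(1 + SNR_linear) = log2(1 + 85.31) = 6.4315

6.4315 bits/s/Hz


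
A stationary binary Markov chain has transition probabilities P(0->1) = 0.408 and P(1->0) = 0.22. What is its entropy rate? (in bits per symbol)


Stationary distribution: pi_0 = p10/(p01+p10) = 0.3503, pi_1 = 0.6497. Entropy rate H' = pi_0*H(p01) + pi_1*H(p10) = 0.3503*0.9754 + 0.6497*0.7602 = 0.8356

0.8356 bits/symbol


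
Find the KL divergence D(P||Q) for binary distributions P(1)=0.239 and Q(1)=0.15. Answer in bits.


KL = p*log2(p/q) + (1-p)*log2((1-p)/(1-q)) = 0.239*log2(0.239/0.15) + 0.761*log2(0.761/0.85) = 0.0392

0.0392 bits


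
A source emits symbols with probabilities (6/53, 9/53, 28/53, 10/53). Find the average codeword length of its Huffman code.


Huffman construction (repeatedly merge the two least-probable nodes; each merge adds 1 bit to every symbol beneath it): 6/53 + 9/53 = 15/53; 10/53 + 15/53 = 25/53; 25/53 + 28/53 = 1. Resulting codeword lengths (in the order the probabilities were given): (3, 3, 1, 2). L_avg = sum(p_i * l_i) = 6/53*3 + 9/53*3 + 28/53*1 + 10/53*2 = 93/53 = 1.7547

1.7547 bits


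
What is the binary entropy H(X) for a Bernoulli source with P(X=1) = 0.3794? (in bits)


H = -p*log2(p) - (1-p)*log2(1-p). -0.3794*log2(0.3794) = 0.530480; -0.6206*log2(0.6206) = 0.427137. H = 0.530480 + 0.427137 = 0.9576

0.9576 bits


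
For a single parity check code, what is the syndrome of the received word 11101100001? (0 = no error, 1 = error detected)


Syndrome = XOR of all bits = 1 XOR 1 XOR 1 XOR 0 XOR 1 XOR 1 XOR 0 XOR 0 XOR 0 XOR 0 XOR 1 = 0

0


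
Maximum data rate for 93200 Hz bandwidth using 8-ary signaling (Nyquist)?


Rate = 2 * B * log2(M) = 2 * 93200 * 3.0 = 559200.0

559200.0 bps


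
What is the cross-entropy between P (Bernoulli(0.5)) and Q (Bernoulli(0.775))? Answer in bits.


H(P,Q) = -p*log2(q) - (1-p)*log2(1-q). -0.5*log2(0.775) = 0.183866; -0.5*log2(0.225) = 1.076002. H(P,Q) = 0.183866 + 1.076002 = 1.2599

1.2599 bits


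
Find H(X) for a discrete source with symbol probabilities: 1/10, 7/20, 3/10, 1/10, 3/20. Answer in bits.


H = -sum(p_i * log2(p_i)). Terms: -(1/10)*log2(1/10) = 0.332193; -(7/20)*log2(7/20) = 0.530101; -(3/10)*log2(3/10) = 0.521090; -(1/10)*log2(1/10) = 0.332193; -(3/20)*log2(3/20) = 0.410545. H = 0.332193 + 0.530101 + 0.521090 + 0.332193 + 0.410545 = 2.1261

2.1261 bits


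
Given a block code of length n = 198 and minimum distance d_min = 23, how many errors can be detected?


Detection capability = d_min - 1 = 23 - 1 = 22

22 errors


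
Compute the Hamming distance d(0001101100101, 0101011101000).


Count differing positions: . ^ . . ^ ^ . . . ^ ^ . ^ = 6 differences

6


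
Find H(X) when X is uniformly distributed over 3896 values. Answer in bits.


H = log2(n) = log2(3896) = 11.9278

11.9278 bits


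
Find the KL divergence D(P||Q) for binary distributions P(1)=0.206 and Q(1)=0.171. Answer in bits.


KL = p*log2(p/q) + (1-p)*log2((1-p)/(1-q)) = 0.206*log2(0.206/0.171) + 0.794*log2(0.794/0.829) = 0.0059

0.0059 bits


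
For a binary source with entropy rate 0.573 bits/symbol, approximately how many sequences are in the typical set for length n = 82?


log2|A_typical| = nH = 82 * 0.573 = 46.986, so |A_typical| ~ 2^46.986 = 1.394e+14

1.394e+14


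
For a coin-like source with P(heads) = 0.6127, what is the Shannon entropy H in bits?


H = -p*log2(p) - (1-p)*log2(1-p). -0.6127*log2(0.6127) = 0.433024; -0.3873*log2(0.3873) = 0.530011. H = 0.433024 + 0.530011 = 0.963

0.963 bits


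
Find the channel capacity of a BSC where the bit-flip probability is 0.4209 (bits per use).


H(p) = -p*log2(p) - (1-p)*log2(1-p) = -0.4209*log2(0.4209) - 0.5791*log2(0.5791) = 0.525473 + 0.456398 = 0.9819. C = 1 - H(p) = 1 - 0.9819 = 0.0181

0.0181 bits


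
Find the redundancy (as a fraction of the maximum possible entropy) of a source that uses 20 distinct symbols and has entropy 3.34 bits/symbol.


H_max = log2(K) = log2(20) = 4.3219 bits/symbol. Redundancy = 1 - H/H_max = 1 - 3.34/4.3219 = 1 - 0.7728 = 0.2272

0.2272


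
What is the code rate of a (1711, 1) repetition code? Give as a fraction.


Rate = k/n = 1/1711

1/1711


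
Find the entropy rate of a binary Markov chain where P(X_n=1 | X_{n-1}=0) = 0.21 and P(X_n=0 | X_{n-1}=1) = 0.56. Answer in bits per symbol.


Stationary distribution: pi_0 = p10/(p01+p10) = 0.7273, pi_1 = 0.2727. Entropy rate H' = pi_0*H(p01) + pi_1*H(p10) = 0.7273*0.7415 + 0.2727*0.9896 = 0.8091

0.8091 bits/symbol


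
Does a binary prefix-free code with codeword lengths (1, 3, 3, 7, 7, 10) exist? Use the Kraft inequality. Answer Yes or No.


Kraft sum = sum(2^(-l_i)) = 0.7666, need <= 1. Result: satisfied (a binary prefix-free code with these lengths exists)

Yes


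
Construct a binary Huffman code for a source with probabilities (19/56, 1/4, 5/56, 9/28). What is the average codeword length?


Huffman construction (repeatedly merge the two least-probable nodes; each merge adds 1 bit to every symbol beneath it): 5/56 + 1/4 = 19/56; 9/28 + 19/56 = 37/56; 19/56 + 37/56 = 1. Resulting codeword lengths (in the order the probabilities were given): (2, 2, 2, 2). L_avg = sum(p_i * l_i) = 19/56*2 + 1/4*2 + 5/56*2 + 9/28*2 = 2

2.0 bits


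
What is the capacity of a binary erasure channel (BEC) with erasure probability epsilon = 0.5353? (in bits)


C = 1 - epsilon = 1 - 0.5353 = 0.4647

0.4647 bits


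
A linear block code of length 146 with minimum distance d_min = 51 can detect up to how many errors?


Detection capability = d_min - 1 = 51 - 1 = 50

50 errors


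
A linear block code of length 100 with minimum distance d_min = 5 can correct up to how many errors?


Correction capability = floor((d-1)/2) = floor((5-1)/2) = 2

2 errors


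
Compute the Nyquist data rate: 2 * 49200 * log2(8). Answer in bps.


Rate = 2 * B * log2(M) = 2 * 49200 * 3.0 = 295200.0

295200.0 bps


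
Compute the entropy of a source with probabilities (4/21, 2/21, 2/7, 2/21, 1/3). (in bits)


H = -sum(p_i * log2(p_i)). Terms: -(4/21)*log2(4/21) = 0.455680; -(2/21)*log2(2/21) = 0.323078; -(2/7)*log2(2/7) = 0.516387; -(2/21)*log2(2/21) = 0.323078; -(1/3)*log2(1/3) = 0.528321. H = 0.455680 + 0.323078 + 0.516387 + 0.323078 + 0.528321 = 2.1465

2.1465 bits


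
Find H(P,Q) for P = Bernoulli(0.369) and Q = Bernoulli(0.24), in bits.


H(P,Q) = -p*log2(q) - (1-p)*log2(1-q). -0.369*log2(0.24) = 0.759732; -0.631*log2(0.76) = 0.249831. H(P,Q) = 0.759732 + 0.249831 = 1.0096

1.0096 bits


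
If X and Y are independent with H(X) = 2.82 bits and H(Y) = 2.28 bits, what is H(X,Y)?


For independent variables, H(X,Y) = H(X) + H(Y) = 2.82 + 2.28 = 5.1

5.1 bits


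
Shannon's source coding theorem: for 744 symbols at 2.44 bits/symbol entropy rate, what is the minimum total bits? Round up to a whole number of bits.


Minimum bits >= n * H = 744 * 2.44 = 1815.36, rounded up to a whole number of bits = 1816

1816 bits


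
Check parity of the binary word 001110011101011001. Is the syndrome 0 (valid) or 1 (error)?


Syndrome = XOR of all bits = 0 XOR 0 XOR 1 XOR 1 XOR 1 XOR 0 XOR 0 XOR 1 XOR 1 XOR 1 XOR 0 XOR 1 XOR 0 XOR 1 XOR 1 XOR 0 XOR 0 XOR 1 = 0

0


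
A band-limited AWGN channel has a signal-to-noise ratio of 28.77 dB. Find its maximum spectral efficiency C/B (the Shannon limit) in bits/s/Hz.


SNR_linear = 10^(28.77/10) = 753.3556; C/B = log2(1 + SNR_linear) = log2(1 + 753.3556) = 9.5591

9.5591 bits/s/Hz


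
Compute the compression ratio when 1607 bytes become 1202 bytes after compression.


Ratio = original / compressed = 1607 / 1202 = 1.3369

1.3369


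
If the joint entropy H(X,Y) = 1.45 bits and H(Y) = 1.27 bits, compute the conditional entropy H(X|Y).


H(X|Y) = H(X,Y) - H(Y) = 1.45 - 1.27 = 0.18

0.18 bits


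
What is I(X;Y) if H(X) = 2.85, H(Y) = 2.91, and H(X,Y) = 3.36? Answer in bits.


I(X;Y) = H(X) + H(Y) - H(X,Y) = 2.85 + 2.91 - 3.36 = 2.4

2.4 bits


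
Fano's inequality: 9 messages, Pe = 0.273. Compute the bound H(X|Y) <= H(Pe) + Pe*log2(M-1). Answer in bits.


H(Pe) = -Pe*log2(Pe) - (1-Pe)*log2(1-Pe) = -0.273*log2(0.273) - 0.727*log2(0.727) = 0.511336 + 0.334400 = 0.8457. Pe*log2(M-1) = 0.273*log2(8) = 0.819000. Bound = H(Pe) + Pe*log2(M-1) = 0.511336 + 0.334400 + 0.819000 = 1.6647

1.6647 bits


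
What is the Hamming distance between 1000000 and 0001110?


Count differing positions: ^ . . ^ ^ ^ . = 4 differences

4


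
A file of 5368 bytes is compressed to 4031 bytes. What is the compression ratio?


Ratio = original / compressed = 5368 / 4031 = 1.3317

1.3317


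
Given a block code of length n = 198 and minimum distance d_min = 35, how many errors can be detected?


Detection capability = d_min - 1 = 35 - 1 = 34

34 errors


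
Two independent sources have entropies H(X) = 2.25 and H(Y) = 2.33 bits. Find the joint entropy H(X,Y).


For independent variables, H(X,Y) = H(X) + H(Y) = 2.25 + 2.33 = 4.58

4.58 bits


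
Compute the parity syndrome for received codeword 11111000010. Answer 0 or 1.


Syndrome = XOR of all bits = 1 XOR 1 XOR 1 XOR 1 XOR 1 XOR 0 XOR 0 XOR 0 XOR 0 XOR 1 XOR 0 = 0

0


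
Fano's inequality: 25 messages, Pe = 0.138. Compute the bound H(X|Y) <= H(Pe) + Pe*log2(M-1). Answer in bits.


H(Pe) = -Pe*log2(Pe) - (1-Pe)*log2(1-Pe) = -0.138*log2(0.138) - 0.862*log2(0.862) = 0.394302 + 0.184675 = 0.579. Pe*log2(M-1) = 0.138*log2(24) = 0.632725. Bound = H(Pe) + Pe*log2(M-1) = 0.394302 + 0.184675 + 0.632725 = 1.2117

1.2117 bits


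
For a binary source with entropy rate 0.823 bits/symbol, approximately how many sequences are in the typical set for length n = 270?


log2|A_typical| = nH = 270 * 0.823 = 222.21, so |A_typical| ~ 2^222.21 = 7.796e+66

7.796e+66


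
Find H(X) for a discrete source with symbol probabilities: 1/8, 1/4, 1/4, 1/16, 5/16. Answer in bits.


H = -sum(p_i * log2(p_i)). Terms: -(1/8)*log2(1/8) = 0.375000; -(1/4)*log2(1/4) = 0.500000; -(1/4)*log2(1/4) = 0.500000; -(1/16)*log2(1/16) = 0.250000; -(5/16)*log2(5/16) = 0.524397. H = 0.375000 + 0.500000 + 0.500000 + 0.250000 + 0.524397 = 2.1494

2.1494 bits


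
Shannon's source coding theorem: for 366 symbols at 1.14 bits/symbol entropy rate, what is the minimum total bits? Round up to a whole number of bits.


Minimum bits >= n * H = 366 * 1.14 = 417.24, rounded up to a whole number of bits = 418

418 bits


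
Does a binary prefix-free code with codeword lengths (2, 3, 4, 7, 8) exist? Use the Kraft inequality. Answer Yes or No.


Kraft sum = sum(2^(-l_i)) = 0.4492, need <= 1. Result: satisfied (a binary prefix-free code with these lengths exists)

Yes


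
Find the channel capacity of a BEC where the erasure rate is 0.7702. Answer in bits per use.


C = 1 - epsilon = 1 - 0.7702 = 0.2298

0.2298 bits


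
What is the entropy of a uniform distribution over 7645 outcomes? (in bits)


H = log2(n) = log2(7645) = 12.9003

12.9003 bits


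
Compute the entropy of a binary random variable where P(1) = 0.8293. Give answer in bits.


H = -p*log2(p) - (1-p)*log2(1-p). -0.8293*log2(0.8293) = 0.223939; -0.1707*log2(0.1707) = 0.435364. H = 0.223939 + 0.435364 = 0.6593

0.6593 bits


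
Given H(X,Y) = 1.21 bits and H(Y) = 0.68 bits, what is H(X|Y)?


H(X|Y) = H(X,Y) - H(Y) = 1.21 - 0.68 = 0.53

0.53 bits


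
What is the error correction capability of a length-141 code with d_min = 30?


Correction capability = floor((d-1)/2) = floor((30-1)/2) = 14

14 errors


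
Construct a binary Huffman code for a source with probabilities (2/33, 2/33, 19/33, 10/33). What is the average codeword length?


Huffman construction (repeatedly merge the two least-probable nodes; each merge adds 1 bit to every symbol beneath it): 2/33 + 2/33 = 4/33; 4/33 + 10/33 = 14/33; 14/33 + 19/33 = 1. Resulting codeword lengths (in the order the probabilities were given): (3, 3, 1, 2). L_avg = sum(p_i * l_i) = 2/33*3 + 2/33*3 + 19/33*1 + 10/33*2 = 17/11 = 1.5455

1.5455 bits


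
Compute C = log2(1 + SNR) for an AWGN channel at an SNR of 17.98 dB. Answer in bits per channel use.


SNR_linear = 10^(17.98/10) = 62.8058; C = log2(1 + SNR_linear) = log2(1 + 62.8058) = 5.9956

5.9956 bits/channel use


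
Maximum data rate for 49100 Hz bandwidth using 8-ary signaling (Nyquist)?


Rate = 2 * B * log2(M) = 2 * 49100 * 3.0 = 294600.0

294600.0 bps


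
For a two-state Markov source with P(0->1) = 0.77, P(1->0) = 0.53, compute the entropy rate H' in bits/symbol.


Stationary distribution: pi_0 = p10/(p01+p10) = 0.4077, pi_1 = 0.5923. Entropy rate H' = pi_0*H(p01) + pi_1*H(p10) = 0.4077*0.778 + 0.5923*0.9974 = 0.908

0.908 bits/symbol


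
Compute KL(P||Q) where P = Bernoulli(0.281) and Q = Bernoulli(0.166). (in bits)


KL = p*log2(p/q) + (1-p)*log2((1-p)/(1-q)) = 0.281*log2(0.281/0.166) + 0.719*log2(0.719/0.834) = 0.0595

0.0595 bits


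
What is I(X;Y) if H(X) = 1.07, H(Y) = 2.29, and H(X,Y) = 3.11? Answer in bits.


I(X;Y) = H(X) + H(Y) - H(X,Y) = 1.07 + 2.29 - 3.11 = 0.25

0.25 bits


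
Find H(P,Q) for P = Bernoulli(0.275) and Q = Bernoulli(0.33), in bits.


H(P,Q) = -p*log2(q) - (1-p)*log2(1-q). -0.275*log2(0.33) = 0.439852; -0.725*log2(0.67) = 0.418881. H(P,Q) = 0.439852 + 0.418881 = 0.8587

0.8587 bits


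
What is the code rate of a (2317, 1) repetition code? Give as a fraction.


Rate = k/n = 1/2317

1/2317


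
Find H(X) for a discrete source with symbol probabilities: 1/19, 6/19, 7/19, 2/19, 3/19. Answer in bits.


H = -sum(p_i * log2(p_i)). Terms: -(1/19)*log2(1/19) = 0.223575; -(6/19)*log2(6/19) = 0.525147; -(7/19)*log2(7/19) = 0.530737; -(2/19)*log2(2/19) = 0.341887; -(3/19)*log2(3/19) = 0.420468. H = 0.223575 + 0.525147 + 0.530737 + 0.341887 + 0.420468 = 2.0418

2.0418 bits


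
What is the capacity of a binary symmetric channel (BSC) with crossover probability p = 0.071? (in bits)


H(p) = -p*log2(p) - (1-p)*log2(1-p) = -0.071*log2(0.071) - 0.929*log2(0.929) = 0.270939 + 0.098706 = 0.3696. C = 1 - H(p) = 1 - 0.3696 = 0.6304

0.6304 bits


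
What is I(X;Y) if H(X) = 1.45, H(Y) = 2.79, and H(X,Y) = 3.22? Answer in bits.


I(X;Y) = H(X) + H(Y) - H(X,Y) = 1.45 + 2.79 - 3.22 = 1.02

1.02 bits


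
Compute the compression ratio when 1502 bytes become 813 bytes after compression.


Ratio = original / compressed = 1502 / 813 = 1.8475

1.8475


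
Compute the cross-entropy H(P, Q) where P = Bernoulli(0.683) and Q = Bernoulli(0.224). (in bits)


H(P,Q) = -p*log2(q) - (1-p)*log2(1-q). -0.683*log2(0.224) = 1.474207; -0.317*log2(0.776) = 0.115981. H(P,Q) = 1.474207 + 0.115981 = 1.5902

1.5902 bits


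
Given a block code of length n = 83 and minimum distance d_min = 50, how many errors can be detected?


Detection capability = d_min - 1 = 50 - 1 = 49

49 errors


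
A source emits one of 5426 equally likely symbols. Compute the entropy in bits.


H = log2(n) = log2(5426) = 12.4057

12.4057 bits


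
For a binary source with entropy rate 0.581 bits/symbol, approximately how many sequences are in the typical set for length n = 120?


log2|A_typical| = nH = 120 * 0.581 = 69.72, so |A_typical| ~ 2^69.72 = 9.723e+20

9.723e+20


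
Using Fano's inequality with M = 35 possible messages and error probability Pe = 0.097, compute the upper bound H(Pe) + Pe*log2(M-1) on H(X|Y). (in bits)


H(Pe) = -Pe*log2(Pe) - (1-Pe)*log2(1-Pe) = -0.097*log2(0.097) - 0.903*log2(0.903) = 0.326490 + 0.132924 = 0.4594. Pe*log2(M-1) = 0.097*log2(34) = 0.493484. Bound = H(Pe) + Pe*log2(M-1) = 0.326490 + 0.132924 + 0.493484 = 0.9529

0.9529 bits


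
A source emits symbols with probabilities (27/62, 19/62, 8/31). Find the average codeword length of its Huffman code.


Huffman construction (repeatedly merge the two least-probable nodes; each merge adds 1 bit to every symbol beneath it): 8/31 + 19/62 = 35/62; 27/62 + 35/62 = 1. Resulting codeword lengths (in the order the probabilities were given): (1, 2, 2). L_avg = sum(p_i * l_i) = 27/62*1 + 19/62*2 + 8/31*2 = 97/62 = 1.5645

1.5645 bits


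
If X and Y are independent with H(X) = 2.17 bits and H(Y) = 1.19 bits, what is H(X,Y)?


For independent variables, H(X,Y) = H(X) + H(Y) = 2.17 + 1.19 = 3.36

3.36 bits


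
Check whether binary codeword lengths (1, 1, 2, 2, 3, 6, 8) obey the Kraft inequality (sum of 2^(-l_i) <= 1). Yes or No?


Kraft sum = sum(2^(-l_i)) = 1.6445, need <= 1. Result: violated (a binary prefix-free code with these lengths cannot exist)

No


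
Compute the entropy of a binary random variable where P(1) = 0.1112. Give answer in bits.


H = -p*log2(p) - (1-p)*log2(1-p). -0.1112*log2(0.1112) = 0.352367; -0.8888*log2(0.8888) = 0.151158. H = 0.352367 + 0.151158 = 0.5035

0.5035 bits


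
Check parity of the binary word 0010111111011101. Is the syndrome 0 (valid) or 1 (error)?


Syndrome = XOR of all bits = 0 XOR 0 XOR 1 XOR 0 XOR 1 XOR 1 XOR 1 XOR 1 XOR 1 XOR 1 XOR 0 XOR 1 XOR 1 XOR 1 XOR 0 XOR 1 = 1

1


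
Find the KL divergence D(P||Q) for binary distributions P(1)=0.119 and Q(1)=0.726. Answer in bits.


KL = p*log2(p/q) + (1-p)*log2((1-p)/(1-q)) = 0.119*log2(0.119/0.726) + 0.881*log2(0.881/0.274) = 1.174

1.174 bits


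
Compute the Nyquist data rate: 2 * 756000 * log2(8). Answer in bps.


Rate = 2 * B * log2(M) = 2 * 756000 * 3.0 = 4536000.0

4536000.0 bps


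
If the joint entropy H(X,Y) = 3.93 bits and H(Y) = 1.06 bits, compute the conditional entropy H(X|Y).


H(X|Y) = H(X,Y) - H(Y) = 3.93 - 1.06 = 2.87

2.87 bits


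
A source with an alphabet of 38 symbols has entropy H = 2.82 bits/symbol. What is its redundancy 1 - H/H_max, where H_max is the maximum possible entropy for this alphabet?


H_max = log2(K) = log2(38) = 5.2479 bits/symbol. Redundancy = 1 - H/H_max = 1 - 2.82/5.2479 = 1 - 0.5374 = 0.4626

0.4626


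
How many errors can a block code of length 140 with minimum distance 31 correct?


Correction capability = floor((d-1)/2) = floor((31-1)/2) = 15

15 errors


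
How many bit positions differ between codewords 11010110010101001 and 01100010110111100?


Count differing positions: ^ . ^ ^ . ^ . . ^ . . . ^ . ^ . ^ = 8 differences

8


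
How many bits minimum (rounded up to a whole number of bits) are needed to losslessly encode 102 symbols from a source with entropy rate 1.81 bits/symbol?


Minimum bits >= n * H = 102 * 1.81 = 184.62, rounded up to a whole number of bits = 185

185 bits


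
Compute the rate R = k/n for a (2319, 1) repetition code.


Rate = k/n = 1/2319

1/2319


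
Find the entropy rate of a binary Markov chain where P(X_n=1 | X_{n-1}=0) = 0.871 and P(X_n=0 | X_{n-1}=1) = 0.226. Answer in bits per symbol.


Stationary distribution: pi_0 = p10/(p01+p10) = 0.206, pi_1 = 0.794. Entropy rate H' = pi_0*H(p01) + pi_1*H(p10) = 0.206*0.5547 + 0.794*0.771 = 0.7264

0.7264 bits/symbol


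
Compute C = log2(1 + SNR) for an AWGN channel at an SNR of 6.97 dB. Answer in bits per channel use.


SNR_linear = 10^(6.97/10) = 4.9774; C = log2(1 + SNR_linear) = log2(1 + 4.9774) = 2.5795

2.5795 bits/channel use


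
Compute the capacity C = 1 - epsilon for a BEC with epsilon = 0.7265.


C = 1 - epsilon = 1 - 0.7265 = 0.2735

0.2735 bits


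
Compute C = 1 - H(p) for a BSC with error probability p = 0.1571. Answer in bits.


H(p) = -p*log2(p) - (1-p)*log2(1-p) = -0.1571*log2(0.1571) - 0.8429*log2(0.8429) = 0.419495 + 0.207831 = 0.6273. C = 1 - H(p) = 1 - 0.6273 = 0.3727

0.3727 bits


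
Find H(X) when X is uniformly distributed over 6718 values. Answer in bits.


H = log2(n) = log2(6718) = 12.7138

12.7138 bits


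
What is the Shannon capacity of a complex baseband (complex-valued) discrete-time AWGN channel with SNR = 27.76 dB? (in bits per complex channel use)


SNR_linear = 10^(27.76/10) = 597.0353; C = log2(1 + SNR_linear) = log2(1 + 597.0353) = 9.2241

9.2241 bits/channel use


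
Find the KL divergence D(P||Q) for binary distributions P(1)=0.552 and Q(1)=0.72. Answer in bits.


KL = p*log2(p/q) + (1-p)*log2((1-p)/(1-q)) = 0.552*log2(0.552/0.72) + 0.448*log2(0.448/0.28) = 0.0922

0.0922 bits


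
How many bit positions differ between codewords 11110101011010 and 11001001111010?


Count differing positions: . . ^ ^ ^ ^ . . ^ . . . . . = 5 differences

5


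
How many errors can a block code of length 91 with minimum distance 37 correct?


Correction capability = floor((d-1)/2) = floor((37-1)/2) = 18

18 errors


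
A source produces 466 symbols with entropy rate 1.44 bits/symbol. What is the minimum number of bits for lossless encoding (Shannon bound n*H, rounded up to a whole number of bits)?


Minimum bits >= n * H = 466 * 1.44 = 671.04, rounded up to a whole number of bits = 672

672 bits


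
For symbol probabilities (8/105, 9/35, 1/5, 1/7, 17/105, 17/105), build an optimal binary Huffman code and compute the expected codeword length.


Huffman construction (repeatedly merge the two least-probable nodes; each merge adds 1 bit to every symbol beneath it): 8/105 + 1/7 = 23/105; 17/105 + 17/105 = 34/105; 1/5 + 23/105 = 44/105; 9/35 + 34/105 = 61/105; 44/105 + 61/105 = 1. Resulting codeword lengths (in the order the probabilities were given): (3, 2, 2, 3, 3, 3). L_avg = sum(p_i * l_i) = 8/105*3 + 9/35*2 + 1/5*2 + 1/7*3 + 17/105*3 + 17/105*3 = 89/35 = 2.5429

2.5429 bits


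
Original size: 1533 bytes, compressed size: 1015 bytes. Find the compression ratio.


Ratio = original / compressed = 1533 / 1015 = 1.5103

1.5103


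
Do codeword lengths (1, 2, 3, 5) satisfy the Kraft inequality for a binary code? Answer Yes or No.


Kraft sum = sum(2^(-l_i)) = 0.9062, need <= 1. Result: satisfied (a binary prefix-free code with these lengths exists)

Yes


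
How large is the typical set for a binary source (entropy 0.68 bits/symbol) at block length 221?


log2|A_typical| = nH = 221 * 0.68 = 150.28, so |A_typical| ~ 2^150.28 = 1.733e+45

1.733e+45


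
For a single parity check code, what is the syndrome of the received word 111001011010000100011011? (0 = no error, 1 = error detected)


Syndrome = XOR of all bits = 1 XOR 1 XOR 1 XOR 0 XOR 0 XOR 1 XOR 0 XOR 1 XOR 1 XOR 0 XOR 1 XOR 0 XOR 0 XOR 0 XOR 0 XOR 1 XOR 0 XOR 0 XOR 0 XOR 1 XOR 1 XOR 0 XOR 1 XOR 1 = 0

0


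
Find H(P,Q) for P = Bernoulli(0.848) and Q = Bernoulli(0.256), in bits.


H(P,Q) = -p*log2(q) - (1-p)*log2(1-q). -0.848*log2(0.256) = 1.666985; -0.152*log2(0.744) = 0.064847. H(P,Q) = 1.666985 + 0.064847 = 1.7318

1.7318 bits


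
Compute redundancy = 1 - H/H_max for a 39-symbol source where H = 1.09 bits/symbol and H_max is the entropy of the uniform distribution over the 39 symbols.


H_max = log2(K) = log2(39) = 5.2854 bits/symbol. Redundancy = 1 - H/H_max = 1 - 1.09/5.2854 = 1 - 0.2062 = 0.7938

0.7938


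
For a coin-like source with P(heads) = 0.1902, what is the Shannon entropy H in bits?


H = -p*log2(p) - (1-p)*log2(1-p). -0.1902*log2(0.1902) = 0.455417; -0.8098*log2(0.8098) = 0.246473. H = 0.455417 + 0.246473 = 0.7019

0.7019 bits


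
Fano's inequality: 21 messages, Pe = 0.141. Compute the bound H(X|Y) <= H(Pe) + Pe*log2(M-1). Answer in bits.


H(Pe) = -Pe*log2(Pe) - (1-Pe)*log2(1-Pe) = -0.141*log2(0.141) - 0.859*log2(0.859) = 0.398499 + 0.188353 = 0.5869. Pe*log2(M-1) = 0.141*log2(20) = 0.609392. Bound = H(Pe) + Pe*log2(M-1) = 0.398499 + 0.188353 + 0.609392 = 1.1962

1.1962 bits


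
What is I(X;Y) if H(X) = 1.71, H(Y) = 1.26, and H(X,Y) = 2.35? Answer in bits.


I(X;Y) = H(X) + H(Y) - H(X,Y) = 1.71 + 1.26 - 2.35 = 0.62

0.62 bits


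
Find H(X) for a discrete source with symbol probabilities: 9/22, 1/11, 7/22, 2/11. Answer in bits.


H = -sum(p_i * log2(p_i)). Terms: -(9/22)*log2(9/22) = 0.527525; -(1/11)*log2(1/11) = 0.314494; -(7/22)*log2(7/22) = 0.525661; -(2/11)*log2(2/11) = 0.447169. H = 0.527525 + 0.314494 + 0.525661 + 0.447169 = 1.8148

1.8148 bits


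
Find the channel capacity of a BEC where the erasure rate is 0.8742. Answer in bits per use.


C = 1 - epsilon = 1 - 0.8742 = 0.1258

0.1258 bits


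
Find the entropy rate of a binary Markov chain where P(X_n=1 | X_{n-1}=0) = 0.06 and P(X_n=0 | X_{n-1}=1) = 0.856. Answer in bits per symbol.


Stationary distribution: pi_0 = p10/(p01+p10) = 0.9345, pi_1 = 0.0655. Entropy rate H' = pi_0*H(p01) + pi_1*H(p10) = 0.9345*0.3274 + 0.0655*0.5946 = 0.3449

0.3449 bits/symbol


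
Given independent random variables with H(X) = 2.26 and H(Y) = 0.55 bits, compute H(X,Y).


For independent variables, H(X,Y) = H(X) + H(Y) = 2.26 + 0.55 = 2.81

2.81 bits


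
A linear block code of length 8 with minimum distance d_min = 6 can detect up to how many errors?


Detection capability = d_min - 1 = 6 - 1 = 5

5 errors


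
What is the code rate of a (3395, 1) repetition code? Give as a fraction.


Rate = k/n = 1/3395

1/3395


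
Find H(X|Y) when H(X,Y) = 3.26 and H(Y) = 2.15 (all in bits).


H(X|Y) = H(X,Y) - H(Y) = 3.26 - 2.15 = 1.11

1.11 bits


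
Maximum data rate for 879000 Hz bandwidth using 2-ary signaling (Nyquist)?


Rate = 2 * B * log2(M) = 2 * 879000 * 1.0 = 1758000.0

1758000.0 bps


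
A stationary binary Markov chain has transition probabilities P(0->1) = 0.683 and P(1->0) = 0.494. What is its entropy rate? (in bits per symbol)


Stationary distribution: pi_0 = p10/(p01+p10) = 0.4197, pi_1 = 0.5803. Entropy rate H' = pi_0*H(p01) + pi_1*H(p10) = 0.4197*0.9011 + 0.5803*0.9999 = 0.9584

0.9584 bits/symbol


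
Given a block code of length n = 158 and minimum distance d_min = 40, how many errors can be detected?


Detection capability = d_min - 1 = 40 - 1 = 39

39 errors


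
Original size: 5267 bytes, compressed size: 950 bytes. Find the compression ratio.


Ratio = original / compressed = 5267 / 950 = 5.5442

5.5442


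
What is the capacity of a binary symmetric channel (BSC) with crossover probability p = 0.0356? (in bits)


H(p) = -p*log2(p) - (1-p)*log2(1-p) = -0.0356*log2(0.0356) - 0.9644*log2(0.9644) = 0.171306 + 0.050435 = 0.2217. C = 1 - H(p) = 1 - 0.2217 = 0.7783

0.7783 bits


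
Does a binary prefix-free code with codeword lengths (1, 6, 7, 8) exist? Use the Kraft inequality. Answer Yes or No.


Kraft sum = sum(2^(-l_i)) = 0.5273, need <= 1. Result: satisfied (a binary prefix-free code with these lengths exists)

Yes


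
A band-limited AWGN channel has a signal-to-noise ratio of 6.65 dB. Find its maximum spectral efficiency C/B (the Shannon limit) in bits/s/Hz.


SNR_linear = 10^(6.65/10) = 4.6238; C/B = log2(1 + SNR_linear) = log2(1 + 4.6238) = 2.4915

2.4915 bits/s/Hz


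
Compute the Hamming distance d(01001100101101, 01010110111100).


Count differing positions: . . . ^ ^ . ^ . . ^ . . . ^ = 5 differences

5


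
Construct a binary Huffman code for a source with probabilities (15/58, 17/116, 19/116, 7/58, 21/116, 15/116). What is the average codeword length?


Huffman construction (repeatedly merge the two least-probable nodes; each merge adds 1 bit to every symbol beneath it): 7/58 + 15/116 = 1/4; 17/116 + 19/116 = 9/29; 21/116 + 1/4 = 25/58; 15/58 + 9/29 = 33/58; 25/58 + 33/58 = 1. Resulting codeword lengths (in the order the probabilities were given): (2, 3, 3, 3, 2, 3). L_avg = sum(p_i * l_i) = 15/58*2 + 17/116*3 + 19/116*3 + 7/58*3 + 21/116*2 + 15/116*3 = 297/116 = 2.5603

2.5603 bits


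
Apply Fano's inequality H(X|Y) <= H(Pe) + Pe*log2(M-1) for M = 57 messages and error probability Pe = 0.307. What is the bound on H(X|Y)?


H(Pe) = -Pe*log2(Pe) - (1-Pe)*log2(1-Pe) = -0.307*log2(0.307) - 0.693*log2(0.693) = 0.523033 + 0.366647 = 0.8897. Pe*log2(M-1) = 0.307*log2(56) = 1.782858. Bound = H(Pe) + Pe*log2(M-1) = 0.523033 + 0.366647 + 1.782858 = 2.6725

2.6725 bits


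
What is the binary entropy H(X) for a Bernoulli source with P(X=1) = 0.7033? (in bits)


H = -p*log2(p) - (1-p)*log2(1-p). -0.7033*log2(0.7033) = 0.357127; -0.2967*log2(0.2967) = 0.520092. H = 0.357127 + 0.520092 = 0.8772

0.8772 bits


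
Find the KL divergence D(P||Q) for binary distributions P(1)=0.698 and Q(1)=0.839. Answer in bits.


KL = p*log2(p/q) + (1-p)*log2((1-p)/(1-q)) = 0.698*log2(0.698/0.839) + 0.302*log2(0.302/0.161) = 0.0888

0.0888 bits


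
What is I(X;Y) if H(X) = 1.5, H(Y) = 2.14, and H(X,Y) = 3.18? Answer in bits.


I(X;Y) = H(X) + H(Y) - H(X,Y) = 1.5 + 2.14 - 3.18 = 0.46

0.46 bits


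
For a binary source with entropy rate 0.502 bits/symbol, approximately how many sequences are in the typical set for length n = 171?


log2|A_typical| = nH = 171 * 0.502 = 85.842, so |A_typical| ~ 2^85.842 = 6.935e+25

6.935e+25


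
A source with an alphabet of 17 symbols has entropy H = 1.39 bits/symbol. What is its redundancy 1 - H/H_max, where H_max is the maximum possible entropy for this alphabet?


H_max = log2(K) = log2(17) = 4.0875 bits/symbol. Redundancy = 1 - H/H_max = 1 - 1.39/4.0875 = 1 - 0.3401 = 0.6599

0.6599


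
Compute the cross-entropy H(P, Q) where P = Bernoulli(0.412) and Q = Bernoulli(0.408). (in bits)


H(P,Q) = -p*log2(q) - (1-p)*log2(1-q). -0.412*log2(0.408) = 0.532864; -0.588*log2(0.592) = 0.444723. H(P,Q) = 0.532864 + 0.444723 = 0.9776

0.9776 bits


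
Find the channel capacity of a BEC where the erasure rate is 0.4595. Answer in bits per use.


C = 1 - epsilon = 1 - 0.4595 = 0.5405

0.5405 bits


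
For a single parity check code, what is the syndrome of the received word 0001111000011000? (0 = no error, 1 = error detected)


Syndrome = XOR of all bits = 0 XOR 0 XOR 0 XOR 1 XOR 1 XOR 1 XOR 1 XOR 0 XOR 0 XOR 0 XOR 0 XOR 1 XOR 1 XOR 0 XOR 0 XOR 0 = 0

0


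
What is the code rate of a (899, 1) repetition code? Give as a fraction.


Rate = k/n = 1/899

1/899


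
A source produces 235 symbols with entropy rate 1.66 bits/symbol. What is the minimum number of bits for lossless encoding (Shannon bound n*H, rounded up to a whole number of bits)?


Minimum bits >= n * H = 235 * 1.66 = 390.1, rounded up to a whole number of bits = 391

391 bits


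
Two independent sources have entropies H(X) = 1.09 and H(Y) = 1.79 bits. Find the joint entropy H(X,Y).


For independent variables, H(X,Y) = H(X) + H(Y) = 1.09 + 1.79 = 2.88

2.88 bits


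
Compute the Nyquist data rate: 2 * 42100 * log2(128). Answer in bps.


Rate = 2 * B * log2(M) = 2 * 42100 * 7.0 = 589400.0

589400.0 bps


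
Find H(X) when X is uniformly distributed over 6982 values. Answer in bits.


H = log2(n) = log2(6982) = 12.7694

12.7694 bits


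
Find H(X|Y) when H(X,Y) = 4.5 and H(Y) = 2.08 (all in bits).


H(X|Y) = H(X,Y) - H(Y) = 4.5 - 2.08 = 2.42

2.42 bits


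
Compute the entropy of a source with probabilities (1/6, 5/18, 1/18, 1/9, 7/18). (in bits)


H = -sum(p_i * log2(p_i)). Terms: -(1/6)*log2(1/6) = 0.430827; -(5/18)*log2(5/18) = 0.513332; -(1/18)*log2(1/18) = 0.231663; -(1/9)*log2(1/9) = 0.352214; -(7/18)*log2(7/18) = 0.529888. H = 0.430827 + 0.513332 + 0.231663 + 0.352214 + 0.529888 = 2.0579

2.0579 bits


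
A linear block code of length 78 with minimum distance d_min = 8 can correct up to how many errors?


Correction capability = floor((d-1)/2) = floor((8-1)/2) = 3

3 errors


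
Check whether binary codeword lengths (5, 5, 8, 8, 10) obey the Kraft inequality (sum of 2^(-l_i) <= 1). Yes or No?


Kraft sum = sum(2^(-l_i)) = 0.0713, need <= 1. Result: satisfied (a binary prefix-free code with these lengths exists)

Yes


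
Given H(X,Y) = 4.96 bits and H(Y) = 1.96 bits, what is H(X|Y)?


H(X|Y) = H(X,Y) - H(Y) = 4.96 - 1.96 = 3.0

3.0 bits


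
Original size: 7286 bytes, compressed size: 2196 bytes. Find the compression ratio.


Ratio = original / compressed = 7286 / 2196 = 3.3179

3.3179


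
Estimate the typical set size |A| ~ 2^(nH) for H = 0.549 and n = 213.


log2|A_typical| = nH = 213 * 0.549 = 116.937, so |A_typical| ~ 2^116.937 = 1.591e+35

1.591e+35


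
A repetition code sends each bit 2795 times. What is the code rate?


Rate = k/n = 1/2795

1/2795


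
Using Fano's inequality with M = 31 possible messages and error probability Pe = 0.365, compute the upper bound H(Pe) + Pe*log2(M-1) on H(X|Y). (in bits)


H(Pe) = -Pe*log2(Pe) - (1-Pe)*log2(1-Pe) = -0.365*log2(0.365) - 0.635*log2(0.635) = 0.530722 + 0.416034 = 0.9468. Pe*log2(M-1) = 0.365*log2(30) = 1.791015. Bound = H(Pe) + Pe*log2(M-1) = 0.530722 + 0.416034 + 1.791015 = 2.7378

2.7378 bits


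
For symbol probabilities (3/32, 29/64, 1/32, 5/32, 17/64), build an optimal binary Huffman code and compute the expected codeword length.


Huffman construction (repeatedly merge the two least-probable nodes; each merge adds 1 bit to every symbol beneath it): 1/32 + 3/32 = 1/8; 1/8 + 5/32 = 9/32; 17/64 + 9/32 = 35/64; 29/64 + 35/64 = 1. Resulting codeword lengths (in the order the probabilities were given): (4, 1, 4, 3, 2). L_avg = sum(p_i * l_i) = 3/32*4 + 29/64*1 + 1/32*4 + 5/32*3 + 17/64*2 = 125/64 = 1.9531

1.9531 bits


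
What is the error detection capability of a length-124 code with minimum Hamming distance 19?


Detection capability = d_min - 1 = 19 - 1 = 18

18 errors


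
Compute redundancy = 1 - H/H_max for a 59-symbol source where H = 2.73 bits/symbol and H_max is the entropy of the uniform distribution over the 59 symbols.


H_max = log2(K) = log2(59) = 5.8826 bits/symbol. Redundancy = 1 - H/H_max = 1 - 2.73/5.8826 = 1 - 0.4641 = 0.5359

0.5359


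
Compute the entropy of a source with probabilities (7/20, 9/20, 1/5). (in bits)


H = -sum(p_i * log2(p_i)). Terms: -(7/20)*log2(7/20) = 0.530101; -(9/20)*log2(9/20) = 0.518401; -(1/5)*log2(1/5) = 0.464386. H = 0.530101 + 0.518401 + 0.464386 = 1.5129

1.5129 bits


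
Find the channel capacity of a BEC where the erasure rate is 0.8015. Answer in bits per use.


C = 1 - epsilon = 1 - 0.8015 = 0.1985

0.1985 bits


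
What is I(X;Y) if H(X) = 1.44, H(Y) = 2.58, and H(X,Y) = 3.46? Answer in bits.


I(X;Y) = H(X) + H(Y) - H(X,Y) = 1.44 + 2.58 - 3.46 = 0.56

0.56 bits


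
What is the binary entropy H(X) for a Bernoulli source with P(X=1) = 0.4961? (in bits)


H = -p*log2(p) - (1-p)*log2(1-p). -0.4961*log2(0.4961) = 0.501705; -0.5039*log2(0.5039) = 0.498252. H = 0.501705 + 0.498252 = 1.0

1.0 bits


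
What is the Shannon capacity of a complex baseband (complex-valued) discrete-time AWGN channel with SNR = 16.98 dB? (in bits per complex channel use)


SNR_linear = 10^(16.98/10) = 49.8884; C = log2(1 + SNR_linear) = log2(1 + 49.8884) = 5.6693

5.6693 bits/channel use


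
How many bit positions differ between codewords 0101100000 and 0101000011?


Count differing positions: . . . . ^ . . . ^ ^ = 3 differences

3


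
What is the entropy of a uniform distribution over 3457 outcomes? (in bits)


H = log2(n) = log2(3457) = 11.7553

11.7553 bits


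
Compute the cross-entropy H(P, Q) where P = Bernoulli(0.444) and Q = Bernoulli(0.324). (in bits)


H(P,Q) = -p*log2(q) - (1-p)*log2(1-q). -0.444*log2(0.324) = 0.721915; -0.556*log2(0.676) = 0.314087. H(P,Q) = 0.721915 + 0.314087 = 1.036

1.036 bits


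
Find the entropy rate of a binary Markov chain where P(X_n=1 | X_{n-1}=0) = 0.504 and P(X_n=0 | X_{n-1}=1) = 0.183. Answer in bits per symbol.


Stationary distribution: pi_0 = p10/(p01+p10) = 0.2664, pi_1 = 0.7336. Entropy rate H' = pi_0*H(p01) + pi_1*H(p10) = 0.2664*1.0 + 0.7336*0.6866 = 0.7701

0.7701 bits/symbol
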